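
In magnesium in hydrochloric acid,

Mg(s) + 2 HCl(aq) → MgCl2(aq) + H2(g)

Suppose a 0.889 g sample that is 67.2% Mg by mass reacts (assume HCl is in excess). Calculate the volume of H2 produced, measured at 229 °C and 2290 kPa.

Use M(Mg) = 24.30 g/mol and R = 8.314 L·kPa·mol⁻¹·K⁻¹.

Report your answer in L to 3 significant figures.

mass of Mg = 0.889 × 67.2/100 = 0.5974 g
n(Mg) = 0.5974 / 24.30 = 0.02458 mol
n(H2) = (1/1) × 0.02458 = 0.02458 mol
V = nRT/P = 0.02458 × 8.314 × 502.15 / 2290 = 0.04481 L

0.0448 L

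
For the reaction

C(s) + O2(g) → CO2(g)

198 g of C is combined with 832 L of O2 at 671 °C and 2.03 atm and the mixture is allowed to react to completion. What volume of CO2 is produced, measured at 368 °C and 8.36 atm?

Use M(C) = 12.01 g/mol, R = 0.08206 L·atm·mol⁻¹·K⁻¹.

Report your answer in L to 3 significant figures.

n(C) = 198 / 12.01 = 16.49 mol
n(O2) = PV/RT = (2.03 × 832) / (0.08206 × 944.15) = 21.80 mol
For 16.49 mol C, stoichiometry requires (1/1) × 16.49 = 16.49 mol O2; 21.80 mol is available, so C is limiting.
n(CO2) = (1/1) × 16.49 = 16.49 mol
V(CO2) = nRT/P = 16.49 × 0.08206 × 641.15 / 8.36 = 103.8 L

104 L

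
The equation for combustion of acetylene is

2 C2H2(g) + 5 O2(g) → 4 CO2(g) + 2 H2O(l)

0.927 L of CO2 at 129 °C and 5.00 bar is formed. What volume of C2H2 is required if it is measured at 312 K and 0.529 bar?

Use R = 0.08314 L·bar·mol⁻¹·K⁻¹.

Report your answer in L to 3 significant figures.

3.40 L

n(CO2) = PV/RT = (5.00 × 0.927) / (0.08314 × 402.15) = 0.1386 mol
n(C2H2) = (2/4) × 0.1386 = 0.06930 mol
V = nRT/P = 0.06930 × 0.08314 × 312 / 0.529 = 3.398 L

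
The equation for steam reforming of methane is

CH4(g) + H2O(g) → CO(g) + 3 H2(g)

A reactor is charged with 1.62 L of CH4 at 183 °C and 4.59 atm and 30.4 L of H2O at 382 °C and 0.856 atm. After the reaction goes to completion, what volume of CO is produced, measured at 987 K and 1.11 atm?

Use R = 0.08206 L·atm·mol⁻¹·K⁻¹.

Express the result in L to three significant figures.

14.5 L

n(CH4) = PV/RT = (4.59 × 1.62) / (0.08206 × 456.15) = 0.1986 mol
n(H2O) = PV/RT = (0.856 × 30.4) / (0.08206 × 655.15) = 0.4840 mol
For 0.1986 mol CH4, stoichiometry requires (1/1) × 0.1986 = 0.1986 mol H2O; 0.4840 mol is available, so CH4 is limiting.
n(CO) = (1/1) × 0.1986 = 0.1986 mol
V(CO) = nRT/P = 0.1986 × 0.08206 × 987 / 1.11 = 14.49 L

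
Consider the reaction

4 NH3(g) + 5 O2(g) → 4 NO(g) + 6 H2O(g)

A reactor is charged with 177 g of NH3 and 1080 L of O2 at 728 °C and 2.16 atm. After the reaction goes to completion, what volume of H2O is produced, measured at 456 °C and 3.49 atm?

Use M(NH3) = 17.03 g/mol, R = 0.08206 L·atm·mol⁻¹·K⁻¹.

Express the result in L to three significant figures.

267 L

n(NH3) = 177 / 17.03 = 10.39 mol
n(O2) = PV/RT = (2.16 × 1080) / (0.08206 × 1001.15) = 28.40 mol
For 10.39 mol NH3, stoichiometry requires (5/4) × 10.39 = 12.99 mol O2; 28.40 mol is available, so NH3 is limiting.
n(H2O) = (6/4) × 10.39 = 15.59 mol
V(H2O) = nRT/P = 15.59 × 0.08206 × 729.15 / 3.49 = 267.3 L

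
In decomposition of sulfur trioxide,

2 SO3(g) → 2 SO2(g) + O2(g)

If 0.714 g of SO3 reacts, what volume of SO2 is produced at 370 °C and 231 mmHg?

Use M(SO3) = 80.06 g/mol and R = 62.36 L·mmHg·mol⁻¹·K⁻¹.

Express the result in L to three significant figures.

n(SO3) = 0.7140 / 80.06 = 0.008918 mol
n(SO2) = (2/2) × 0.008918 = 0.008918 mol
V = nRT/P = 0.008918 × 62.36 × 643.15 / 231 = 1.548 L

1.55 L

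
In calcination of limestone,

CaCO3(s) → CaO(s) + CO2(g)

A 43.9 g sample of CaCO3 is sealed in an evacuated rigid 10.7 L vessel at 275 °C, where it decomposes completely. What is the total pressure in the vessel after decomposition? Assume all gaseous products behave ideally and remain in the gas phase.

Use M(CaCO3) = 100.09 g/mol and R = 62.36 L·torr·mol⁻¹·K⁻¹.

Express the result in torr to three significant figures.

n(CaCO3) = 43.9 / 100.09 = 0.4386 mol
n(gas produced) = (1/1) × 0.4386 = 0.4386 mol
P = nRT/V = 0.4386 × 62.36 × 548.15 / 10.7 = 1401 torr

1400 torr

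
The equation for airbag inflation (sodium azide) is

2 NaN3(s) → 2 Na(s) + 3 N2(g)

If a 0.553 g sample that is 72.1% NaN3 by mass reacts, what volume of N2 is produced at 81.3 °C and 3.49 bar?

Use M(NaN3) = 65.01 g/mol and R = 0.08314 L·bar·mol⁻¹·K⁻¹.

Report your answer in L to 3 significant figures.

0.0777 L

mass of NaN3 = 0.553 × 72.1/100 = 0.3987 g
n(NaN3) = 0.3987 / 65.01 = 0.006133 mol
n(N2) = (3/2) × 0.006133 = 0.009200 mol
V = nRT/P = 0.009200 × 0.08314 × 354.45 / 3.49 = 0.07768 L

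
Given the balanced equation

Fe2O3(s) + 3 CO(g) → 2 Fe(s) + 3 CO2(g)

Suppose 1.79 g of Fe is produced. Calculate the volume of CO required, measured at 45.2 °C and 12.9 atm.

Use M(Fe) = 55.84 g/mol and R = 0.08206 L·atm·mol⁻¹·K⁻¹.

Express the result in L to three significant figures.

n(Fe) = 1.790 / 55.84 = 0.03206 mol
n(CO) = (3/2) × 0.03206 = 0.04809 mol
V = nRT/P = 0.04809 × 0.08206 × 318.35 / 12.9 = 0.09739 L

0.0974 L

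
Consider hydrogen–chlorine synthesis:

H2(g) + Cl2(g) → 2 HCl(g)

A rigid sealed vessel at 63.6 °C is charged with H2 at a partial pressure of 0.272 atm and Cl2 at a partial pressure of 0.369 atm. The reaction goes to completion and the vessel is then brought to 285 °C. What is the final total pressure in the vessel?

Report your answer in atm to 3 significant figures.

1.06 atm

Because the vessel is rigid and T is held at 63.6 °C, work the stoichiometry in partial pressures (P_i = n_iRT/V).
P(Cl2) required for 0.272 atm of H2 = (1/1) × 0.272 = 0.2720 atm; available 0.369 atm, so H2 is limiting.
P(Cl2) remaining = 0.369 − (1/1) × 0.272 = 0.09700 atm
P(gaseous products) = (2)/1 × 0.272 = 0.5440 atm
P_total at 63.6 °C = 0.09700 + 0.5440 = 0.6410 atm
Scaling to 285 °C: P = 0.6410 × 558.15/336.75 = 1.062 atm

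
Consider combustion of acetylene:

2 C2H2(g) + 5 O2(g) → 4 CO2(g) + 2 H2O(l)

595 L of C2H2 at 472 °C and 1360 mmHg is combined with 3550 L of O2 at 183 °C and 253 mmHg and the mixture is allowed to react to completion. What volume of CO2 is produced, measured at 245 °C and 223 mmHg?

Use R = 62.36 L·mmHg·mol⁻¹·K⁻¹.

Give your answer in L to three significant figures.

n(C2H2) = PV/RT = (1360 × 595) / (62.36 × 745.15) = 17.41 mol
n(O2) = PV/RT = (253 × 3550) / (62.36 × 456.15) = 31.57 mol
For 17.41 mol C2H2, stoichiometry requires (5/2) × 17.41 = 43.52 mol O2; 31.57 mol is available, so O2 is limiting.
n(CO2) = (4/5) × 31.57 = 25.26 mol
V(CO2) = nRT/P = 25.26 × 62.36 × 518.15 / 223 = 3660 L

3660 L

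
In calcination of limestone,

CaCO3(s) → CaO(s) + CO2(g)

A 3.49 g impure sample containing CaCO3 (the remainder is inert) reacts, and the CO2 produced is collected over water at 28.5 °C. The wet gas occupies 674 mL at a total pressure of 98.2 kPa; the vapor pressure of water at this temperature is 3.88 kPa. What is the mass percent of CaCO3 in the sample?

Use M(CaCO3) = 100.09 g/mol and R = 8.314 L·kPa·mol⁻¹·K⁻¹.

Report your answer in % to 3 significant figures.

P(CO2) = 98.2 − 3.88 = 94.32 kPa
n(CO2) = PV/RT = (94.32 × 0.6740) / (8.314 × 301.65) = 0.02535 mol
n(CaCO3) = (1/1) × 0.02535 = 0.02535 mol
m(CaCO3) = 0.02535 × 100.09 = 2.537 g
%CaCO3 = 2.537 / 3.49 × 100 = 72.69%

72.7 %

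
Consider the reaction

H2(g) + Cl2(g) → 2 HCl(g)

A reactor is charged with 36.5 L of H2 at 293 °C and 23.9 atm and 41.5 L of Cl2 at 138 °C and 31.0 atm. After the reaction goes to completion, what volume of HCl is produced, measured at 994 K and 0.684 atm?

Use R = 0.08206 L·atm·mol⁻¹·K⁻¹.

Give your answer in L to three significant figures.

4480 L

n(H2) = PV/RT = (23.9 × 36.5) / (0.08206 × 566.15) = 18.78 mol
n(Cl2) = PV/RT = (31.0 × 41.5) / (0.08206 × 411.15) = 38.13 mol
For 18.78 mol H2, stoichiometry requires (1/1) × 18.78 = 18.78 mol Cl2; 38.13 mol is available, so H2 is limiting.
n(HCl) = (2/1) × 18.78 = 37.56 mol
V(HCl) = nRT/P = 37.56 × 0.08206 × 994 / 0.684 = 4479 L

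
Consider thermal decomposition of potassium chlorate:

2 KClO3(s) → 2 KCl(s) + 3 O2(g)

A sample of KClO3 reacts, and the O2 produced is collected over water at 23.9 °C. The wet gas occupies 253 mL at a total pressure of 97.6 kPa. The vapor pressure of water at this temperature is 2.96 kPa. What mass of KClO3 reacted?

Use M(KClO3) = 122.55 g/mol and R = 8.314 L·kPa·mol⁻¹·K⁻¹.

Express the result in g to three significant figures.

P(O2) = 97.6 − 2.96 = 94.64 kPa
n(O2) = PV/RT = (94.64 × 0.2530) / (8.314 × 297.05) = 0.009695 mol
n(KClO3) = (2/3) × 0.009695 = 0.006463 mol
m(KClO3) = 0.006463 × 122.55 = 0.7920 g

0.792 g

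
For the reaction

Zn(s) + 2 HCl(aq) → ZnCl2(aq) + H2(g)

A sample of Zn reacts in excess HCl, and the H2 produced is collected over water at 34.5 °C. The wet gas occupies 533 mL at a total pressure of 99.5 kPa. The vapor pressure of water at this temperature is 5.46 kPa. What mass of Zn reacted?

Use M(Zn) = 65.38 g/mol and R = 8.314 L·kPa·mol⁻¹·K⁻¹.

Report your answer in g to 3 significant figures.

1.28 g

P(H2) = 99.5 − 5.46 = 94.04 kPa
n(H2) = PV/RT = (94.04 × 0.5330) / (8.314 × 307.65) = 0.01960 mol
n(Zn) = (1/1) × 0.01960 = 0.01960 mol
m(Zn) = 0.01960 × 65.38 = 1.281 g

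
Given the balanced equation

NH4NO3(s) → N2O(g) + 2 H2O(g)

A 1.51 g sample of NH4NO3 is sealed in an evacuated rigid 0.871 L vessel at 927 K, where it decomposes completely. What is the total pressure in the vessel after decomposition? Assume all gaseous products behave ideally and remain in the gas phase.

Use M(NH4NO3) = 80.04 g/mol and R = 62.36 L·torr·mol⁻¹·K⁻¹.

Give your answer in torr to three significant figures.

3760 torr

n(NH4NO3) = 1.51 / 80.04 = 0.01887 mol
n(gas produced) = (3/1) × 0.01887 = 0.05661 mol
P = nRT/V = 0.05661 × 62.36 × 927 / 0.871 = 3757 torr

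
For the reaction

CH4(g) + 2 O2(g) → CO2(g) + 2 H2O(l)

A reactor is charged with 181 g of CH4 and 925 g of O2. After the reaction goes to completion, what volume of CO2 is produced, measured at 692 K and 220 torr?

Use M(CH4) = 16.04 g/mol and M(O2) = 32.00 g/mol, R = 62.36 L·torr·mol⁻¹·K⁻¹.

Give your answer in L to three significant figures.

n(CH4) = 181 / 16.04 = 11.28 mol
n(O2) = 925 / 32.00 = 28.91 mol
For 11.28 mol CH4, stoichiometry requires (2/1) × 11.28 = 22.56 mol O2; 28.91 mol is available, so CH4 is limiting.
n(CO2) = (1/1) × 11.28 = 11.28 mol
V(CO2) = nRT/P = 11.28 × 62.36 × 692 / 220 = 2213 L

2210 L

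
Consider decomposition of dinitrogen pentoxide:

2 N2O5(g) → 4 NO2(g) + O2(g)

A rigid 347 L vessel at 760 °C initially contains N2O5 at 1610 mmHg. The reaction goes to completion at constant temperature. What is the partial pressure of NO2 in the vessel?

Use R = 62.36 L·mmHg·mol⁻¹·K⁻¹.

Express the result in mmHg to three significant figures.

n(N2O5)₀ = PV/RT = (1610 × 347) / (62.36 × 1033.15) = 8.671 mol
n(NO2) = (4/2) × 8.671 = 17.34 mol
P(NO2) = nRT/V = 17.34 × 62.36 × 1033.15 / 347 = 3220 mmHg

3220 mmHg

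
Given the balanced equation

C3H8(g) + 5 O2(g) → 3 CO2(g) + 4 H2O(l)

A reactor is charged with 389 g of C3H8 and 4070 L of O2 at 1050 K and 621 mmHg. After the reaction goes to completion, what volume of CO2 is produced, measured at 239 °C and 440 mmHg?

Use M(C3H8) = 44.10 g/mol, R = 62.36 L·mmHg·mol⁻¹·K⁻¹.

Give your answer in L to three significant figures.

1680 L

n(C3H8) = 389 / 44.10 = 8.821 mol
n(O2) = PV/RT = (621 × 4070) / (62.36 × 1050) = 38.60 mol
For 8.821 mol C3H8, stoichiometry requires (5/1) × 8.821 = 44.10 mol O2; 38.60 mol is available, so O2 is limiting.
n(CO2) = (3/5) × 38.60 = 23.16 mol
V(CO2) = nRT/P = 23.16 × 62.36 × 512.15 / 440 = 1681 L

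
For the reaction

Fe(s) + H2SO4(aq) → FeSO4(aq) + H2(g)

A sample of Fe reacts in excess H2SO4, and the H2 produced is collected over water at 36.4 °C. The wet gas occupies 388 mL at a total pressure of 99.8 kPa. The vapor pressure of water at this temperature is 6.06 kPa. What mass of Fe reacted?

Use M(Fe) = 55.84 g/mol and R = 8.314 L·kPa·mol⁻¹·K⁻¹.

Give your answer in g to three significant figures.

P(H2) = 99.8 − 6.06 = 93.74 kPa
n(H2) = PV/RT = (93.74 × 0.3880) / (8.314 × 309.55) = 0.01413 mol
n(Fe) = (1/1) × 0.01413 = 0.01413 mol
m(Fe) = 0.01413 × 55.84 = 0.7890 g

0.789 g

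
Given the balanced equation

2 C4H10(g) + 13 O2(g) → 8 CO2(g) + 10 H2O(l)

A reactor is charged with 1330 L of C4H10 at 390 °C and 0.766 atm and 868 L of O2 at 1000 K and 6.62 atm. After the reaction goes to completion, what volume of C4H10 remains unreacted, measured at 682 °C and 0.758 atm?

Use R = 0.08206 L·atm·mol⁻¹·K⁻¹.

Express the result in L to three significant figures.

n(C4H10) = PV/RT = (0.766 × 1330) / (0.08206 × 663.15) = 18.72 mol
n(O2) = PV/RT = (6.62 × 868) / (0.08206 × 1000) = 70.02 mol
For 18.72 mol C4H10, stoichiometry requires (13/2) × 18.72 = 121.7 mol O2; 70.02 mol is available, so O2 is limiting.
n(C4H10) consumed = (2/13) × 70.02 = 10.77 mol; remaining = 18.72 − 10.77 = 7.950 mol
V(C4H10) = nRT/P = 7.950 × 0.08206 × 955.15 / 0.758 = 822.1 L

822 L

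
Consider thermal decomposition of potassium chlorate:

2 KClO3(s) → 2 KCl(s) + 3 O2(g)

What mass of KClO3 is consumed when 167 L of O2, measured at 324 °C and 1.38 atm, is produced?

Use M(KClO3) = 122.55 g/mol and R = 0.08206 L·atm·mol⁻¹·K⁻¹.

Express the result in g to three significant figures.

384 g

n(O2) = PV/RT = (1.38 × 167) / (0.08206 × 597.15) = 4.703 mol
n(KClO3) = (2/3) × 4.703 = 3.135 mol
m(KClO3) = 3.135 × 122.55 = 384.2 g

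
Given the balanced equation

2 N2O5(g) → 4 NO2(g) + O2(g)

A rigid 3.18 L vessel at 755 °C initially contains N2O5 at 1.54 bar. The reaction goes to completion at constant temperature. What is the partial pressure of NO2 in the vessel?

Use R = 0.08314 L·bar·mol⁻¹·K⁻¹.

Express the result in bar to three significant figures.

n(N2O5)₀ = PV/RT = (1.54 × 3.18) / (0.08314 × 1028.15) = 0.05729 mol
n(NO2) = (4/2) × 0.05729 = 0.1146 mol
P(NO2) = nRT/V = 0.1146 × 0.08314 × 1028.15 / 3.18 = 3.081 bar

3.08 bar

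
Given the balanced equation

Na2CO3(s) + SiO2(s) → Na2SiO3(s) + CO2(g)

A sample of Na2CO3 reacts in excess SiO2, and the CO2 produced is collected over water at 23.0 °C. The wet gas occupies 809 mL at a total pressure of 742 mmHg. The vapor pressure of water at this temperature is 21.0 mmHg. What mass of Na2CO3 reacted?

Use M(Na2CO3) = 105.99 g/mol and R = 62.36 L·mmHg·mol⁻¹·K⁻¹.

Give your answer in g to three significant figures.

P(CO2) = 742 − 21.0 = 721.0 mmHg
n(CO2) = PV/RT = (721.0 × 0.8090) / (62.36 × 296.15) = 0.03158 mol
n(Na2CO3) = (1/1) × 0.03158 = 0.03158 mol
m(Na2CO3) = 0.03158 × 105.99 = 3.347 g

3.35 g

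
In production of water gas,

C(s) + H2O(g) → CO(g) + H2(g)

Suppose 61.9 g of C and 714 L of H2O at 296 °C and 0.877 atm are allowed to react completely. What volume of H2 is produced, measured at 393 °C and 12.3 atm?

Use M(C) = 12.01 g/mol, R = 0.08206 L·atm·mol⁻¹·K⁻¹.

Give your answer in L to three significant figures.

n(C) = 61.9 / 12.01 = 5.154 mol
n(H2O) = PV/RT = (0.877 × 714) / (0.08206 × 569.15) = 13.41 mol
For 5.154 mol C, stoichiometry requires (1/1) × 5.154 = 5.154 mol H2O; 13.41 mol is available, so C is limiting.
n(H2) = (1/1) × 5.154 = 5.154 mol
V(H2) = nRT/P = 5.154 × 0.08206 × 666.15 / 12.3 = 22.91 L

22.9 L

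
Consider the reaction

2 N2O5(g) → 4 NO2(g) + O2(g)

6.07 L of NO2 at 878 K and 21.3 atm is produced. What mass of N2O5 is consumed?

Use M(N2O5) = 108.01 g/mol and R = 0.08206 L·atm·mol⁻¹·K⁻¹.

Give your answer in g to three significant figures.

n(NO2) = PV/RT = (21.3 × 6.07) / (0.08206 × 878) = 1.794 mol
n(N2O5) = (2/4) × 1.794 = 0.8970 mol
m(N2O5) = 0.8970 × 108.01 = 96.88 g

96.9 g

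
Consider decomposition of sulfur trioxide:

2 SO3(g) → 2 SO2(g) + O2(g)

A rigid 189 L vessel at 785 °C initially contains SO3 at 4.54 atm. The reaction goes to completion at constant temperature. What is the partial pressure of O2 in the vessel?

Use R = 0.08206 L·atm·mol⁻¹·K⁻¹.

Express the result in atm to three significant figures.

n(SO3)₀ = PV/RT = (4.54 × 189) / (0.08206 × 1058.15) = 9.882 mol
n(O2) = (1/2) × 9.882 = 4.941 mol
P(O2) = nRT/V = 4.941 × 0.08206 × 1058.15 / 189 = 2.270 atm

2.27 atm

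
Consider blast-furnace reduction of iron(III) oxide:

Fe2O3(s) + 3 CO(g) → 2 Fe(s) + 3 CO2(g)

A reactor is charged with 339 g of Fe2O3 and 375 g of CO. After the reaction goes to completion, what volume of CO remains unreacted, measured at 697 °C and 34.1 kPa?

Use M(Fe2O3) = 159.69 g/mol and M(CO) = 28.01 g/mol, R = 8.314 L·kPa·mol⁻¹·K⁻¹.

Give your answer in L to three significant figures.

n(Fe2O3) = 339 / 159.69 = 2.123 mol
n(CO) = 375 / 28.01 = 13.39 mol
For 2.123 mol Fe2O3, stoichiometry requires (3/1) × 2.123 = 6.369 mol CO; 13.39 mol is available, so Fe2O3 is limiting.
n(CO) consumed = (3/1) × 2.123 = 6.369 mol; remaining = 13.39 − 6.369 = 7.021 mol
V(CO) = nRT/P = 7.021 × 8.314 × 970.15 / 34.1 = 1661 L

1660 L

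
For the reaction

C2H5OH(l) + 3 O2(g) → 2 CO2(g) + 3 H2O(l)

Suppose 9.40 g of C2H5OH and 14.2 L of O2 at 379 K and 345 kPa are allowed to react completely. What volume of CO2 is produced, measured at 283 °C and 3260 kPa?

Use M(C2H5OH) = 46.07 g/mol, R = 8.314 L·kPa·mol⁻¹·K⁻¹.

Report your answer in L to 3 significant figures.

0.579 L

n(C2H5OH) = 9.40 / 46.07 = 0.2040 mol
n(O2) = PV/RT = (345 × 14.2) / (8.314 × 379) = 1.555 mol
For 0.2040 mol C2H5OH, stoichiometry requires (3/1) × 0.2040 = 0.6120 mol O2; 1.555 mol is available, so C2H5OH is limiting.
n(CO2) = (2/1) × 0.2040 = 0.4080 mol
V(CO2) = nRT/P = 0.4080 × 8.314 × 556.15 / 3260 = 0.5787 L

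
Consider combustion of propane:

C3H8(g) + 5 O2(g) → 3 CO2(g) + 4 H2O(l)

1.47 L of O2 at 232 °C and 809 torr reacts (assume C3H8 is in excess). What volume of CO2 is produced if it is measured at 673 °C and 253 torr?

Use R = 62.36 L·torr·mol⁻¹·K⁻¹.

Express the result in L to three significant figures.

5.28 L

n(O2) = PV/RT = (809 × 1.47) / (62.36 × 505.15) = 0.03775 mol
n(CO2) = (3/5) × 0.03775 = 0.02265 mol
V = nRT/P = 0.02265 × 62.36 × 946.15 / 253 = 5.282 L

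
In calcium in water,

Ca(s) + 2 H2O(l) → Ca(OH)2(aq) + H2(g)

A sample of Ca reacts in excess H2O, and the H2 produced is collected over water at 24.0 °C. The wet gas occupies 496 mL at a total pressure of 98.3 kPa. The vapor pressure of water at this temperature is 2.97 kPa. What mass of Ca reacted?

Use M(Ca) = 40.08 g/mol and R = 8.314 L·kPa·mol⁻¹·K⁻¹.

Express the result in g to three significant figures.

P(H2) = 98.3 − 2.97 = 95.33 kPa
n(H2) = PV/RT = (95.33 × 0.4960) / (8.314 × 297.15) = 0.01914 mol
n(Ca) = (1/1) × 0.01914 = 0.01914 mol
m(Ca) = 0.01914 × 40.08 = 0.7671 g

0.767 g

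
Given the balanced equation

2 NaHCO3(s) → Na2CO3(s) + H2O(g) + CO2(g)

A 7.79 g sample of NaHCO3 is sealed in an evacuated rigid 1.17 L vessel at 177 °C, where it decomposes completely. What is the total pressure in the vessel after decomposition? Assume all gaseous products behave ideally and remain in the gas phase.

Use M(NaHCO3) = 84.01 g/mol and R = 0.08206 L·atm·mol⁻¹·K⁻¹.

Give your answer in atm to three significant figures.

n(NaHCO3) = 7.79 / 84.01 = 0.09273 mol
n(gas produced) = (2/2) × 0.09273 = 0.09273 mol
P = nRT/V = 0.09273 × 0.08206 × 450.15 / 1.17 = 2.928 atm

2.93 atm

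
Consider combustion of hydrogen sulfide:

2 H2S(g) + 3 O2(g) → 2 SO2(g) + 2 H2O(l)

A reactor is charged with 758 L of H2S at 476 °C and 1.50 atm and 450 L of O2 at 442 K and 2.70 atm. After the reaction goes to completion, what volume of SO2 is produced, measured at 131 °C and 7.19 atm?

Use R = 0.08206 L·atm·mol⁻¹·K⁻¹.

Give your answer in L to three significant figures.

n(H2S) = PV/RT = (1.50 × 758) / (0.08206 × 749.15) = 18.50 mol
n(O2) = PV/RT = (2.70 × 450) / (0.08206 × 442) = 33.50 mol
For 18.50 mol H2S, stoichiometry requires (3/2) × 18.50 = 27.75 mol O2; 33.50 mol is available, so H2S is limiting.
n(SO2) = (2/2) × 18.50 = 18.50 mol
V(SO2) = nRT/P = 18.50 × 0.08206 × 404.15 / 7.19 = 85.33 L

85.3 L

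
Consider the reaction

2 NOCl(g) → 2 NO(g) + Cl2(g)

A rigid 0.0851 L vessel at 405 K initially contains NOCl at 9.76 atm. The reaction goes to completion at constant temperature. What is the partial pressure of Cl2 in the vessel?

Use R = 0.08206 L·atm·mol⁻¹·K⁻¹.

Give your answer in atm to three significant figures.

4.88 atm

n(NOCl)₀ = PV/RT = (9.76 × 0.0851) / (0.08206 × 405) = 0.02499 mol
n(Cl2) = (1/2) × 0.02499 = 0.01249 mol
P(Cl2) = nRT/V = 0.01249 × 0.08206 × 405 / 0.0851 = 4.878 atm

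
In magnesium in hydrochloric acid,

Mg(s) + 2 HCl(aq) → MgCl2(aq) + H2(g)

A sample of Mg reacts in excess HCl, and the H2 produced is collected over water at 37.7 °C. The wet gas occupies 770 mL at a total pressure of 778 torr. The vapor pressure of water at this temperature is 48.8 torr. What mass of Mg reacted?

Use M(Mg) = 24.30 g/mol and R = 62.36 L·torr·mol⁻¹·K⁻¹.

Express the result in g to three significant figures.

P(H2) = 778 − 48.8 = 729.2 torr
n(H2) = PV/RT = (729.2 × 0.7700) / (62.36 × 310.85) = 0.02897 mol
n(Mg) = (1/1) × 0.02897 = 0.02897 mol
m(Mg) = 0.02897 × 24.30 = 0.7040 g

0.704 g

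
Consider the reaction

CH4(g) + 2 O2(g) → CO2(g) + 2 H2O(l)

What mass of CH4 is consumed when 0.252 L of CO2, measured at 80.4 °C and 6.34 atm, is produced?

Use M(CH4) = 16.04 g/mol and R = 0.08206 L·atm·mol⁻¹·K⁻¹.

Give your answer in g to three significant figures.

n(CO2) = PV/RT = (6.34 × 0.252) / (0.08206 × 353.55) = 0.05507 mol
n(CH4) = (1/1) × 0.05507 = 0.05507 mol
m(CH4) = 0.05507 × 16.04 = 0.8833 g

0.883 g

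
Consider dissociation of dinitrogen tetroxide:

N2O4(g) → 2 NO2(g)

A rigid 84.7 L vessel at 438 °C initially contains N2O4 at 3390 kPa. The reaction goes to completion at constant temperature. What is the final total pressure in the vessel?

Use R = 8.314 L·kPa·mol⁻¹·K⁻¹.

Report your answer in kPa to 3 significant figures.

At constant T and V, P ∝ n(gas): 1 mol gas → 2 mol gas.
P_final = (2/1) × 3390 = 6780 kPa

6780 kPa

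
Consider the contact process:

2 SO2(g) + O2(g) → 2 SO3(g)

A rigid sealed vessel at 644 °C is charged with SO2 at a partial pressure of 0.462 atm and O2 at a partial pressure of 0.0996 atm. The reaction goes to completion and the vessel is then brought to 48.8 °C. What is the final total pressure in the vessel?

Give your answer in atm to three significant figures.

0.162 atm

With V and T fixed, P_i ∝ n_i, so the mole ratios apply directly to partial pressures at 644 °C.
P(O2) required for 0.462 atm of SO2 = (1/2) × 0.462 = 0.2310 atm; available 0.0996 atm, so O2 is limiting.
P(SO2) remaining = 0.462 − (2/1) × 0.0996 = 0.2628 atm
P(gaseous products) = (2)/1 × 0.0996 = 0.1992 atm
P_total at 644 °C = 0.2628 + 0.1992 = 0.4620 atm
Scaling to 48.8 °C: P = 0.4620 × 321.95/917.15 = 0.1622 atm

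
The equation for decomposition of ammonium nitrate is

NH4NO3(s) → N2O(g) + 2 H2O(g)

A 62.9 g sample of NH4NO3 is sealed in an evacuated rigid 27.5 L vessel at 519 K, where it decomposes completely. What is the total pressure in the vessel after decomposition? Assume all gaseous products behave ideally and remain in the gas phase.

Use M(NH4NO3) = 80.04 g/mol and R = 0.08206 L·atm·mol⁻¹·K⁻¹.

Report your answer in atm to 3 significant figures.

n(NH4NO3) = 62.9 / 80.04 = 0.7859 mol
n(gas produced) = (3/1) × 0.7859 = 2.358 mol
P = nRT/V = 2.358 × 0.08206 × 519 / 27.5 = 3.652 atm

3.65 atm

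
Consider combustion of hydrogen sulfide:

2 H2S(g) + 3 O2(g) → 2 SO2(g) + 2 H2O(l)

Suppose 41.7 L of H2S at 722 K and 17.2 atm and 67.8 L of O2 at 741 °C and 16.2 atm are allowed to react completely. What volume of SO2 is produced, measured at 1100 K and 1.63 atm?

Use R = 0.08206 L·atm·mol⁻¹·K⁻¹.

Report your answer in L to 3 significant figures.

487 L

n(H2S) = PV/RT = (17.2 × 41.7) / (0.08206 × 722) = 12.11 mol
n(O2) = PV/RT = (16.2 × 67.8) / (0.08206 × 1014.15) = 13.20 mol
For 12.11 mol H2S, stoichiometry requires (3/2) × 12.11 = 18.16 mol O2; 13.20 mol is available, so O2 is limiting.
n(SO2) = (2/3) × 13.20 = 8.800 mol
V(SO2) = nRT/P = 8.800 × 0.08206 × 1100 / 1.63 = 487.3 L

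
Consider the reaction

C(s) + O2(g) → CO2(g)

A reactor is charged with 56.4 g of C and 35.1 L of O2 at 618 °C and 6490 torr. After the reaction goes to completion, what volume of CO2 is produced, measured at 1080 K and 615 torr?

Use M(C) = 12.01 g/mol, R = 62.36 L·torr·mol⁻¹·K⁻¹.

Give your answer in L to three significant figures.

n(C) = 56.4 / 12.01 = 4.696 mol
n(O2) = PV/RT = (6490 × 35.1) / (62.36 × 891.15) = 4.099 mol
For 4.696 mol C, stoichiometry requires (1/1) × 4.696 = 4.696 mol O2; 4.099 mol is available, so O2 is limiting.
n(CO2) = (1/1) × 4.099 = 4.099 mol
V(CO2) = nRT/P = 4.099 × 62.36 × 1080 / 615 = 448.9 L

449 L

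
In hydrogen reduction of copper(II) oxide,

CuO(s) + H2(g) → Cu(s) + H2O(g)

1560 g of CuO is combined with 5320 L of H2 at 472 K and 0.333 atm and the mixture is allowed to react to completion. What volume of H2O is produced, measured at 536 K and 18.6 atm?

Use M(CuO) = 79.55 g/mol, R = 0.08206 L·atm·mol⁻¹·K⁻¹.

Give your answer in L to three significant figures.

46.4 L

n(CuO) = 1560 / 79.55 = 19.61 mol
n(H2) = PV/RT = (0.333 × 5320) / (0.08206 × 472) = 45.74 mol
For 19.61 mol CuO, stoichiometry requires (1/1) × 19.61 = 19.61 mol H2; 45.74 mol is available, so CuO is limiting.
n(H2O) = (1/1) × 19.61 = 19.61 mol
V(H2O) = nRT/P = 19.61 × 0.08206 × 536 / 18.6 = 46.37 L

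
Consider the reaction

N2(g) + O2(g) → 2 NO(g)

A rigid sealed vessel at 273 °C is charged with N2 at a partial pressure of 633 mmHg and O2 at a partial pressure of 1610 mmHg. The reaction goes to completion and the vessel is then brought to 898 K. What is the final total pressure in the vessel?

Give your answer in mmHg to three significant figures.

At constant V, partial pressures at 273 °C are proportional to moles, so apply stoichiometry directly to pressures.
P(O2) required for 633 mmHg of N2 = (1/1) × 633 = 633.0 mmHg; available 1610 mmHg, so N2 is limiting.
P(O2) remaining = 1610 − (1/1) × 633 = 977.0 mmHg
P(gaseous products) = (2)/1 × 633 = 1266 mmHg
P_total at 273 °C = 977.0 + 1266 = 2243 mmHg
Scaling to 898 K: P = 2243 × 898/546.15 = 3688 mmHg

3690 mmHg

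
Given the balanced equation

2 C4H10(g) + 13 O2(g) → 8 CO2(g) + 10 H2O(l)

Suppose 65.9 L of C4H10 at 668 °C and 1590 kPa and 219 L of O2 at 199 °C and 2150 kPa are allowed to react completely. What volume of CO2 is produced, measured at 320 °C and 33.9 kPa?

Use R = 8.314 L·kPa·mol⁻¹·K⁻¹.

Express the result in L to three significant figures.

7790 L

n(C4H10) = PV/RT = (1590 × 65.9) / (8.314 × 941.15) = 13.39 mol
n(O2) = PV/RT = (2150 × 219) / (8.314 × 472.15) = 119.9 mol
For 13.39 mol C4H10, stoichiometry requires (13/2) × 13.39 = 87.03 mol O2; 119.9 mol is available, so C4H10 is limiting.
n(CO2) = (8/2) × 13.39 = 53.56 mol
V(CO2) = nRT/P = 53.56 × 8.314 × 593.15 / 33.9 = 7791 L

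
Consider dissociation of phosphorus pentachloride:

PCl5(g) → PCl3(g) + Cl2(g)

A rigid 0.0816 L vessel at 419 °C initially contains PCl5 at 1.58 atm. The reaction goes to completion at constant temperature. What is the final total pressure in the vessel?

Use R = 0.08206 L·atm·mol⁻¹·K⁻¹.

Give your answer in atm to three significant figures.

3.16 atm

Rigid vessel, constant T ⇒ P scales with total gas moles (1 → 2).
P_final = (2/1) × 1.58 = 3.160 atm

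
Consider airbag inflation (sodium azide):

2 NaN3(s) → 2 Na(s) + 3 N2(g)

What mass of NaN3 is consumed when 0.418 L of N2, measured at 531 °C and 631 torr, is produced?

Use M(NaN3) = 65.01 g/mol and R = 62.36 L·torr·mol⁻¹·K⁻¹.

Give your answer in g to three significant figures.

n(N2) = PV/RT = (631 × 0.418) / (62.36 × 804.15) = 0.005260 mol
n(NaN3) = (2/3) × 0.005260 = 0.003507 mol
m(NaN3) = 0.003507 × 65.01 = 0.2280 g

0.228 g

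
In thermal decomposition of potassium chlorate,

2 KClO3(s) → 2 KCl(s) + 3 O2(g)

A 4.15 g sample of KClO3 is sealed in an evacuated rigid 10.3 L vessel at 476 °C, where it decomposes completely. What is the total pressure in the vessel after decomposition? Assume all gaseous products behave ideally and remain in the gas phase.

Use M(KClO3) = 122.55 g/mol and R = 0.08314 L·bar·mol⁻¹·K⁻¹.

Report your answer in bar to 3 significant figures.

n(KClO3) = 4.15 / 122.55 = 0.03386 mol
n(gas produced) = (3/2) × 0.03386 = 0.05079 mol
P = nRT/V = 0.05079 × 0.08314 × 749.15 / 10.3 = 0.3071 bar

0.307 bar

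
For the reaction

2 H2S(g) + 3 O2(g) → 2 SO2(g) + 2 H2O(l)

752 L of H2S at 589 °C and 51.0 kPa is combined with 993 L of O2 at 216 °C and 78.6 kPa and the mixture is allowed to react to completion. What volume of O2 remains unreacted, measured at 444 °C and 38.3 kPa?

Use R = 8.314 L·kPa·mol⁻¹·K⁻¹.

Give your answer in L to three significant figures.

n(H2S) = PV/RT = (51.0 × 752) / (8.314 × 862.15) = 5.351 mol
n(O2) = PV/RT = (78.6 × 993) / (8.314 × 489.15) = 19.19 mol
For 5.351 mol H2S, stoichiometry requires (3/2) × 5.351 = 8.027 mol O2; 19.19 mol is available, so H2S is limiting.
n(O2) consumed = (3/2) × 5.351 = 8.027 mol; remaining = 19.19 − 8.027 = 11.16 mol
V(O2) = nRT/P = 11.16 × 8.314 × 717.15 / 38.3 = 1737 L

1740 L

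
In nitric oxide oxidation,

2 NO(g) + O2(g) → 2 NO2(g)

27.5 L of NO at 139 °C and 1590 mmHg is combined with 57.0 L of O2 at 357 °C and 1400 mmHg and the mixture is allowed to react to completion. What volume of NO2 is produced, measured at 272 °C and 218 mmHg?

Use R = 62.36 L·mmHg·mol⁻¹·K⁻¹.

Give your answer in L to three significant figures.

265 L

n(NO) = PV/RT = (1590 × 27.5) / (62.36 × 412.15) = 1.701 mol
n(O2) = PV/RT = (1400 × 57.0) / (62.36 × 630.15) = 2.031 mol
For 1.701 mol NO, stoichiometry requires (1/2) × 1.701 = 0.8505 mol O2; 2.031 mol is available, so NO is limiting.
n(NO2) = (2/2) × 1.701 = 1.701 mol
V(NO2) = nRT/P = 1.701 × 62.36 × 545.15 / 218 = 265.3 L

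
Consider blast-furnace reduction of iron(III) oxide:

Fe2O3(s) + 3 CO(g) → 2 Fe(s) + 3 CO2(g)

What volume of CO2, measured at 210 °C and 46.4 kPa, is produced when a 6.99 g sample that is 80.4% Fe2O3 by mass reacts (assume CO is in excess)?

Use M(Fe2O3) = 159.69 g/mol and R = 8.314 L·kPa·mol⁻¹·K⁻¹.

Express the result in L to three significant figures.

9.14 L

mass of Fe2O3 = 6.99 × 80.4/100 = 5.620 g
n(Fe2O3) = 5.620 / 159.69 = 0.03519 mol
n(CO2) = (3/1) × 0.03519 = 0.1056 mol
V = nRT/P = 0.1056 × 8.314 × 483.15 / 46.4 = 9.142 L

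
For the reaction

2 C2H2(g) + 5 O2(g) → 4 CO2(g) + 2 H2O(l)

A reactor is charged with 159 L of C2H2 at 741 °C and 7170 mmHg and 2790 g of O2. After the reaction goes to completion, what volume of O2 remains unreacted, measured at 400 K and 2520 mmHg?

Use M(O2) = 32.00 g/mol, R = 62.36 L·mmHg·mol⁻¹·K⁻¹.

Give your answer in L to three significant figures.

417 L

n(C2H2) = PV/RT = (7170 × 159) / (62.36 × 1014.15) = 18.03 mol
n(O2) = 2790 / 32.00 = 87.19 mol
For 18.03 mol C2H2, stoichiometry requires (5/2) × 18.03 = 45.08 mol O2; 87.19 mol is available, so C2H2 is limiting.
n(O2) consumed = (5/2) × 18.03 = 45.08 mol; remaining = 87.19 − 45.08 = 42.11 mol
V(O2) = nRT/P = 42.11 × 62.36 × 400 / 2520 = 416.8 L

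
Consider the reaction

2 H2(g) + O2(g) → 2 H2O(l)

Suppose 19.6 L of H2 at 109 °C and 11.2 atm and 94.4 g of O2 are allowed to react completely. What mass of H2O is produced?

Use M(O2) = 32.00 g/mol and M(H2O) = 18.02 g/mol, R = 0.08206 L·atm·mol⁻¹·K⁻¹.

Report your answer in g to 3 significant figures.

n(H2) = PV/RT = (11.2 × 19.6) / (0.08206 × 382.15) = 7.000 mol
n(O2) = 94.4 / 32.00 = 2.950 mol
For 7.000 mol H2, stoichiometry requires (1/2) × 7.000 = 3.500 mol O2; 2.950 mol is available, so O2 is limiting.
n(H2O) = (2/1) × 2.950 = 5.900 mol
m(H2O) = 5.900 × 18.02 = 106.3 g

106 g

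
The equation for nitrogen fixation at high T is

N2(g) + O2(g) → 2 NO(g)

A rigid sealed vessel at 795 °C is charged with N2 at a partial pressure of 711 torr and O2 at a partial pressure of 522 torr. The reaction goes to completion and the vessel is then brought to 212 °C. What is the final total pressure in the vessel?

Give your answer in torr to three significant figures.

Because the vessel is rigid and T is held at 795 °C, work the stoichiometry in partial pressures (P_i = n_iRT/V).
P(O2) required for 711 torr of N2 = (1/1) × 711 = 711.0 torr; available 522 torr, so O2 is limiting.
P(N2) remaining = 711 − (1/1) × 522 = 189.0 torr
P(gaseous products) = (2)/1 × 522 = 1044 torr
P_total at 795 °C = 189.0 + 1044 = 1233 torr
Scaling to 212 °C: P = 1233 × 485.15/1068.15 = 560.0 torr

560 torr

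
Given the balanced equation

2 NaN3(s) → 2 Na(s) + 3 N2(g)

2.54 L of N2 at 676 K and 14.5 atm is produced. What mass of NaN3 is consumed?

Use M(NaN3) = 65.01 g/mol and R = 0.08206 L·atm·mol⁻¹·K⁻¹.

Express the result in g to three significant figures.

28.8 g

n(N2) = PV/RT = (14.5 × 2.54) / (0.08206 × 676) = 0.6639 mol
n(NaN3) = (2/3) × 0.6639 = 0.4426 mol
m(NaN3) = 0.4426 × 65.01 = 28.77 g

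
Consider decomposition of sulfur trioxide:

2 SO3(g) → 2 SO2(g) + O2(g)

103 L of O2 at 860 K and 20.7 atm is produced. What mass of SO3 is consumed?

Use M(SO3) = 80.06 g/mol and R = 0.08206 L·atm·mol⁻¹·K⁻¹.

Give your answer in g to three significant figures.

n(O2) = PV/RT = (20.7 × 103) / (0.08206 × 860) = 30.21 mol
n(SO3) = (2/1) × 30.21 = 60.42 mol
m(SO3) = 60.42 × 80.06 = 4837 g

4840 g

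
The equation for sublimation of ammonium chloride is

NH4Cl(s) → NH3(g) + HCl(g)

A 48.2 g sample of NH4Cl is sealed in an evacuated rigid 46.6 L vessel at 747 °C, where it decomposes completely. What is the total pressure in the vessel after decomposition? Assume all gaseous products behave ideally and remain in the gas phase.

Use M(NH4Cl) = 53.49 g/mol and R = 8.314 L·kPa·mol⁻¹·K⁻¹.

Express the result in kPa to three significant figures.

328 kPa

n(NH4Cl) = 48.2 / 53.49 = 0.9011 mol
n(gas produced) = (2/1) × 0.9011 = 1.802 mol
P = nRT/V = 1.802 × 8.314 × 1020.15 / 46.6 = 328.0 kPa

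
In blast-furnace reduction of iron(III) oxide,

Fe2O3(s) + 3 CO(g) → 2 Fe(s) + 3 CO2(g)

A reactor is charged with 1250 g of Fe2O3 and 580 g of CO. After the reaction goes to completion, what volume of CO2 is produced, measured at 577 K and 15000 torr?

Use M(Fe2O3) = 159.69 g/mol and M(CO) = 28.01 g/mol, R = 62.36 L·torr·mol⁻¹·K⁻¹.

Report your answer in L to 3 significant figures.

49.7 L

n(Fe2O3) = 1250 / 159.69 = 7.828 mol
n(CO) = 580 / 28.01 = 20.71 mol
For 7.828 mol Fe2O3, stoichiometry requires (3/1) × 7.828 = 23.48 mol CO; 20.71 mol is available, so CO is limiting.
n(CO2) = (3/3) × 20.71 = 20.71 mol
V(CO2) = nRT/P = 20.71 × 62.36 × 577 / 15000 = 49.68 L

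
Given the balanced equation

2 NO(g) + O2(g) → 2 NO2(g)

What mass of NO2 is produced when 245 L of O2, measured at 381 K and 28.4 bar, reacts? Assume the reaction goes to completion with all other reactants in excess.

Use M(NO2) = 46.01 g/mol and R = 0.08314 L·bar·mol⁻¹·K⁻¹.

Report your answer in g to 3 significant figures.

20200 g

n(O2) = PV/RT = (28.4 × 245) / (0.08314 × 381) = 219.7 mol
n(NO2) = (2/1) × 219.7 = 439.4 mol
m(NO2) = 439.4 × 46.01 = 20220 g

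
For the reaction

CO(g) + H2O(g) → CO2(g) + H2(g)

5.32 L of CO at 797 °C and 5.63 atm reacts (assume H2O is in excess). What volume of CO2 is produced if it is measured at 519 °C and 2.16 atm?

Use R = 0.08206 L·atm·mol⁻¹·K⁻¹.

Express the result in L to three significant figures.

n(CO) = PV/RT = (5.63 × 5.32) / (0.08206 × 1070.15) = 0.3411 mol
n(CO2) = (1/1) × 0.3411 = 0.3411 mol
V = nRT/P = 0.3411 × 0.08206 × 792.15 / 2.16 = 10.27 L

10.3 L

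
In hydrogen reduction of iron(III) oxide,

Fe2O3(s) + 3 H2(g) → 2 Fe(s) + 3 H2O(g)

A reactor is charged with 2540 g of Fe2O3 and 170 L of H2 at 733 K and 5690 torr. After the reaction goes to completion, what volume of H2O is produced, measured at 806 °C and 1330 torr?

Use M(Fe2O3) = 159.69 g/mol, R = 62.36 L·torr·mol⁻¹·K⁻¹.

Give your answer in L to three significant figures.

n(Fe2O3) = 2540 / 159.69 = 15.91 mol
n(H2) = PV/RT = (5690 × 170) / (62.36 × 733) = 21.16 mol
For 15.91 mol Fe2O3, stoichiometry requires (3/1) × 15.91 = 47.73 mol H2; 21.16 mol is available, so H2 is limiting.
n(H2O) = (3/3) × 21.16 = 21.16 mol
V(H2O) = nRT/P = 21.16 × 62.36 × 1079.15 / 1330 = 1071 L

1070 L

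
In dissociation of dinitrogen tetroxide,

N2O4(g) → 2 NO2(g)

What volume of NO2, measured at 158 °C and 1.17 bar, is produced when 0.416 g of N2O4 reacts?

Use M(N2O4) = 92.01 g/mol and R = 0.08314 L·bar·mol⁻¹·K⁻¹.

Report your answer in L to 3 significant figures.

0.277 L

n(N2O4) = 0.4160 / 92.01 = 0.004521 mol
n(NO2) = (2/1) × 0.004521 = 0.009042 mol
V = nRT/P = 0.009042 × 0.08314 × 431.15 / 1.17 = 0.2770 L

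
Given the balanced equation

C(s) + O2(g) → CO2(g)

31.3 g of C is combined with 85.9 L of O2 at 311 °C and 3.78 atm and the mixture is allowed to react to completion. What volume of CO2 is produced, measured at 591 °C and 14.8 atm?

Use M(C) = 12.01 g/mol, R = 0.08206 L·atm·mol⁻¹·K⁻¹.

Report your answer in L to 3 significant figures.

n(C) = 31.3 / 12.01 = 2.606 mol
n(O2) = PV/RT = (3.78 × 85.9) / (0.08206 × 584.15) = 6.774 mol
For 2.606 mol C, stoichiometry requires (1/1) × 2.606 = 2.606 mol O2; 6.774 mol is available, so C is limiting.
n(CO2) = (1/1) × 2.606 = 2.606 mol
V(CO2) = nRT/P = 2.606 × 0.08206 × 864.15 / 14.8 = 12.49 L

12.5 L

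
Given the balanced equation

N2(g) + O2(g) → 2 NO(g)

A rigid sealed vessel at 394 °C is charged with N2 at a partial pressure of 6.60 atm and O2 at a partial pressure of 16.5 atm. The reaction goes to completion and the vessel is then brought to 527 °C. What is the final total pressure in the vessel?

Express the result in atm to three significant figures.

27.7 atm

At constant V, partial pressures at 394 °C are proportional to moles, so apply stoichiometry directly to pressures.
P(O2) required for 6.60 atm of N2 = (1/1) × 6.60 = 6.600 atm; available 16.5 atm, so N2 is limiting.
P(O2) remaining = 16.5 − (1/1) × 6.60 = 9.900 atm
P(gaseous products) = (2)/1 × 6.60 = 13.20 atm
P_total at 394 °C = 9.900 + 13.20 = 23.10 atm
Scaling to 527 °C: P = 23.10 × 800.15/667.15 = 27.71 atm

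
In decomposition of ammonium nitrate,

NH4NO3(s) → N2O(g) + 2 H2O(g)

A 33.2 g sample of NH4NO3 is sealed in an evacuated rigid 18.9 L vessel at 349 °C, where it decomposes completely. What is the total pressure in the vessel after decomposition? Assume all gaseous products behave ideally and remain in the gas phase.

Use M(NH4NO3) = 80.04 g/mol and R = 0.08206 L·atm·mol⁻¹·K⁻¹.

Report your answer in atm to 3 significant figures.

3.36 atm

n(NH4NO3) = 33.2 / 80.04 = 0.4148 mol
n(gas produced) = (3/1) × 0.4148 = 1.244 mol
P = nRT/V = 1.244 × 0.08206 × 622.15 / 18.9 = 3.360 atm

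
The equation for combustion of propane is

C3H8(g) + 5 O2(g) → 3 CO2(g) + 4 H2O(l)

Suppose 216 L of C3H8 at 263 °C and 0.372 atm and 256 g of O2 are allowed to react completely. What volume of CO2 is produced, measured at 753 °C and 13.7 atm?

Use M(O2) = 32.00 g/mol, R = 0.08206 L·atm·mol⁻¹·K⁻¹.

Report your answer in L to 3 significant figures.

n(C3H8) = PV/RT = (0.372 × 216) / (0.08206 × 536.15) = 1.826 mol
n(O2) = 256 / 32.00 = 8.000 mol
For 1.826 mol C3H8, stoichiometry requires (5/1) × 1.826 = 9.130 mol O2; 8.000 mol is available, so O2 is limiting.
n(CO2) = (3/5) × 8.000 = 4.800 mol
V(CO2) = nRT/P = 4.800 × 0.08206 × 1026.15 / 13.7 = 29.50 L

29.5 L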